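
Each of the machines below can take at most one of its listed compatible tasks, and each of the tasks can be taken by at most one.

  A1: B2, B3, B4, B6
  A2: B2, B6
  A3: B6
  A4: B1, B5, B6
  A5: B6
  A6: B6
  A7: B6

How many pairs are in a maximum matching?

Unit-capacity flow: source→left, listed edges, right→sink; max matching = max flow.
Augmenting path A1→B2 (+1); matched 1.
Augmenting path A2→B6 (+1); matched 2.
Augmenting path A4→B1 (+1); matched 3.
Augmenting path A3→B6→A2→B2→A1→B3 (+1); matched 4.
No augmenting path remains; maximum matching = 4.
König certificate: {A1, A2, A4, B6} is a vertex cover of size 4 (every listed pair touches it), so no matching can be larger.

4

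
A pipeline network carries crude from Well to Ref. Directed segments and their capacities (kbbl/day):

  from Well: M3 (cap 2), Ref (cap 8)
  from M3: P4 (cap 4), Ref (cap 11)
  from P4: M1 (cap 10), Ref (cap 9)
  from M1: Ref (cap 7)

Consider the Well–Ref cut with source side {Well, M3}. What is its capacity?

23

Edges leaving {Well, M3}: Well→Ref (8), M3→P4 (4), M3→Ref (11).
Cut capacity = 8 + 4 + 11 = 23.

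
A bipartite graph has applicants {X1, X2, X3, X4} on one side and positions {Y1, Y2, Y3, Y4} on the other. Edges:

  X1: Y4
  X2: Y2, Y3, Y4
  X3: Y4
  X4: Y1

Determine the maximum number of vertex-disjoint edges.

Unit-capacity flow: source→left, listed edges, right→sink; max matching = max flow.
Augmenting path X1→Y4 (+1); matched 1.
Augmenting path X2→Y2 (+1); matched 2.
Augmenting path X4→Y1 (+1); matched 3.
No augmenting path remains; maximum matching = 3.
König certificate: {X2, X4, Y4} is a vertex cover of size 3 (every listed pair touches it), so no matching can be larger.

3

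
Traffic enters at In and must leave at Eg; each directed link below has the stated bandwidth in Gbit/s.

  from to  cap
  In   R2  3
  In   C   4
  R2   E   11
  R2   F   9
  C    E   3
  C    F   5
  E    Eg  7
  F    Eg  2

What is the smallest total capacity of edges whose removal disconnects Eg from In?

Augment In→R2→E→Eg: bottleneck 3, flow now 3.
Augment In→C→E→Eg: bottleneck 3, flow now 6.
Augment In→C→F→Eg: bottleneck 1, flow now 7.
No augmenting path remains; maximum flow = 7.
By max-flow min-cut, the minimum cut capacity equals the max flow.
In the residual graph, reachable from In: {In}.
Min-cut edges: In→R2 (3), In→C (4); capacity 3 + 4 = 7.

7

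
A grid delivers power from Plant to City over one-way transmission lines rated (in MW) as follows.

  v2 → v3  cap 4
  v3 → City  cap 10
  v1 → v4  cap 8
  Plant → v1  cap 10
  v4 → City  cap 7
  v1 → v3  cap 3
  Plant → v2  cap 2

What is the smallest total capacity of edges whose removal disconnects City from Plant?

Augment Plant→v1→v3→City: bottleneck 3, flow now 3.
Augment Plant→v1→v4→City: bottleneck 7, flow now 10.
Augment Plant→v2→v3→City: bottleneck 2, flow now 12.
No augmenting path remains; maximum flow = 12.
By max-flow min-cut, the minimum cut capacity equals the max flow.
In the residual graph, reachable from Plant: {Plant}.
Min-cut edges: Plant→v1 (10), Plant→v2 (2); capacity 10 + 2 = 12.

12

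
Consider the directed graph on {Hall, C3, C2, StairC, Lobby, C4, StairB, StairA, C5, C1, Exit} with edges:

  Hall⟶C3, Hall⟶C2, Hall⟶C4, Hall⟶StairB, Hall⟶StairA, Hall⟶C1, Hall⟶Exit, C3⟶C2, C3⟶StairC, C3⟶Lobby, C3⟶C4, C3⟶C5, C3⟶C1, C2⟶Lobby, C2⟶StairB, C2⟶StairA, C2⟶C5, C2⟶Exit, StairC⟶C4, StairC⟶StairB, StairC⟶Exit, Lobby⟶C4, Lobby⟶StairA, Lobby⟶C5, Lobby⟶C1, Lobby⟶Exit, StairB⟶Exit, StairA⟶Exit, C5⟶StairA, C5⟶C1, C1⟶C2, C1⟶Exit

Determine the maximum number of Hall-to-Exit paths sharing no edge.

6

Assign every edge capacity 1; by Menger, the answer equals the max flow.
Path Hall→Exit (+1); total 1.
Path Hall→C2→Exit (+1); total 2.
Path Hall→StairB→Exit (+1); total 3.
Path Hall→StairA→Exit (+1); total 4.
Path Hall→C1→Exit (+1); total 5.
Path Hall→C3→StairC→Exit (+1); total 6.
No residual Hall→Exit path; max flow = 6.
Certifying cut of size 6: {Hall→C1, Hall→C2, Hall→C3, Hall→Exit, Hall→StairA, Hall→StairB}.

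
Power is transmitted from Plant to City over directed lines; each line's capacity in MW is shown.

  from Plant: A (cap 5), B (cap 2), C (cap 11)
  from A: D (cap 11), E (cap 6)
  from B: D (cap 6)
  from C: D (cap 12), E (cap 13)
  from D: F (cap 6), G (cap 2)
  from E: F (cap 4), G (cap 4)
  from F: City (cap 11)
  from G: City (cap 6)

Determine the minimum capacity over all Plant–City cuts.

Augment Plant→A→D→F→City: bottleneck 5, flow now 5.
Augment Plant→B→D→F→City: bottleneck 1, flow now 6.
Augment Plant→B→D→G→City: bottleneck 1, flow now 7.
Augment Plant→C→D→G→City: bottleneck 1, flow now 8.
Augment Plant→C→E→F→City: bottleneck 4, flow now 12.
Augment Plant→C→E→G→City: bottleneck 4, flow now 16.
No augmenting path remains; maximum flow = 16.
By max-flow min-cut, the minimum cut capacity equals the max flow.
In the residual graph, reachable from Plant: {Plant, A, B, C, D, E}.
Min-cut edges: D→F (6), D→G (2), E→F (4), E→G (4); capacity 6 + 2 + 4 + 4 = 16.

16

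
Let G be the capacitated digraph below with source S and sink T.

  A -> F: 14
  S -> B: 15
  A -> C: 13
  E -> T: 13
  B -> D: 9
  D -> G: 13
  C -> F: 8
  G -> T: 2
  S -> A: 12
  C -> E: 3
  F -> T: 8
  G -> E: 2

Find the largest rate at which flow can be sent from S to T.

Augment S→A→F→T: bottleneck 8, flow now 8.
Augment S→A→C→E→T: bottleneck 3, flow now 11.
Augment S→B→D→G→T: bottleneck 2, flow now 13.
Augment S→B→D→G→E→T: bottleneck 2, flow now 15.
No augmenting path remains; maximum flow = 15.
In the residual graph, reachable from S: {S, A, B, C, D, F, G}.
Min-cut edges: C→E (3), F→T (8), G→E (2), G→T (2); capacity 3 + 8 + 2 + 2 = 15.
This cut is saturated, so no flow can exceed 15.

15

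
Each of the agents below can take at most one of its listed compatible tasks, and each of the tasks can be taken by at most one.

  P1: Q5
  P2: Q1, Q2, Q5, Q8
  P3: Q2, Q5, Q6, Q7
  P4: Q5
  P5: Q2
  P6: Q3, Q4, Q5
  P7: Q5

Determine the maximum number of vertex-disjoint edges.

5

Unit-capacity flow: source→left, listed edges, right→sink; max matching = max flow.
Augmenting path P1→Q5 (+1); matched 1.
Augmenting path P2→Q1 (+1); matched 2.
Augmenting path P3→Q2 (+1); matched 3.
Augmenting path P6→Q3 (+1); matched 4.
Augmenting path P5→Q2→P3→Q6 (+1); matched 5.
No augmenting path remains; maximum matching = 5.
König certificate: {P2, P3, P5, P6, Q5} is a vertex cover of size 5 (every listed pair touches it), so no matching can be larger.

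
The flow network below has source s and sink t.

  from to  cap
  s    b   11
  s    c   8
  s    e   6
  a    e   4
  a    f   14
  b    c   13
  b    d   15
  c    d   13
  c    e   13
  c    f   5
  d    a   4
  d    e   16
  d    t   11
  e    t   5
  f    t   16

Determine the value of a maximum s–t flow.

24

Augment s→e→t: bottleneck 5, flow now 5.
Augment s→b→d→t: bottleneck 11, flow now 16.
Augment s→c→f→t: bottleneck 5, flow now 21.
Augment s→c→d→a→f→t: bottleneck 3, flow now 24.
No augmenting path remains; maximum flow = 24.
In the residual graph, reachable from s: {s, e}.
Min-cut edges: s→b (11), s→c (8), e→t (5); capacity 11 + 8 + 5 = 24.
This cut is saturated, so no flow can exceed 24.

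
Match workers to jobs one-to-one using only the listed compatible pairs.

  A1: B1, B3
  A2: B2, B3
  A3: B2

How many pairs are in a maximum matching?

3

Unit-capacity flow: source→left, listed edges, right→sink; max matching = max flow.
Augmenting path A1→B1 (+1); matched 1.
Augmenting path A2→B2 (+1); matched 2.
Augmenting path A3→B2→A2→B3 (+1); matched 3.
No augmenting path remains; maximum matching = 3.
König certificate: {A1, A2, A3} is a vertex cover of size 3 (every listed pair touches it), so no matching can be larger.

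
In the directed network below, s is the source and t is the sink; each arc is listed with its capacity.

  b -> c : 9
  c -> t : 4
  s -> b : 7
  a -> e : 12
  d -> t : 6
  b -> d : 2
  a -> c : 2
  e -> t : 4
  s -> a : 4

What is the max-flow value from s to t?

Augment s→a→c→t: bottleneck 2, flow now 2.
Augment s→a→e→t: bottleneck 2, flow now 4.
Augment s→b→c→t: bottleneck 2, flow now 6.
Augment s→b→d→t: bottleneck 2, flow now 8.
Augment s→b→c→a→e→t: bottleneck 2, flow now 10. (uses reverse residual edge)
No augmenting path remains; maximum flow = 10.
In the residual graph, reachable from s: {s, b, c}.
Min-cut edges: s→a (4), b→d (2), c→t (4); capacity 4 + 2 + 4 = 10.
This cut is saturated, so no flow can exceed 10.

10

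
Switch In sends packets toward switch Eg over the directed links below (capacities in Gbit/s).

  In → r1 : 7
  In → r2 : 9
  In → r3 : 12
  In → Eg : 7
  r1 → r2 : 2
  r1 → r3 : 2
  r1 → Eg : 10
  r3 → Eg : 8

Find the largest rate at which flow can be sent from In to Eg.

22

Augment In→Eg: bottleneck 7, flow now 7.
Augment In→r1→Eg: bottleneck 7, flow now 14.
Augment In→r3→Eg: bottleneck 8, flow now 22.
No augmenting path remains; maximum flow = 22.
In the residual graph, reachable from In: {In, r2, r3}.
Min-cut edges: In→r1 (7), In→Eg (7), r3→Eg (8); capacity 7 + 7 + 8 = 22.
This cut is saturated, so no flow can exceed 22.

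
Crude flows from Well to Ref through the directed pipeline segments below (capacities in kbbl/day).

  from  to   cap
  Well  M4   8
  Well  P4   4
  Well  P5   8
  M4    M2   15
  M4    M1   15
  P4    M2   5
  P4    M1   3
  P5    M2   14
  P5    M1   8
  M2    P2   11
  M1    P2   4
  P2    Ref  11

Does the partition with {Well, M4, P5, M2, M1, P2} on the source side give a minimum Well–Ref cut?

No — its capacity is 15, but the minimum cut has capacity 11.

Given cut capacity: 4 + 11 = 15.
Augment Well→M4→M2→P2→Ref: bottleneck 8, flow now 8.
Augment Well→P4→M2→P2→Ref: bottleneck 3, flow now 11.
No augmenting path remains; maximum flow = 11.
In the residual graph, reachable from Well: {Well, M4, P4, P5, M2, M1, P2}.
Min-cut edges: P2→Ref (11); capacity 11 = 11.
Cut capacity 15 exceeds the max flow 11, so it is not minimum.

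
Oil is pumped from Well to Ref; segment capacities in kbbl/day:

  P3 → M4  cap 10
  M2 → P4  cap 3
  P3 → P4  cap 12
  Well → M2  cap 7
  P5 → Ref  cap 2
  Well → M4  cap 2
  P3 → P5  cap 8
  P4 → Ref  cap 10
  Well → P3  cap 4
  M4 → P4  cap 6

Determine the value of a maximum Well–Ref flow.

9

Augment Well→P3→P4→Ref: bottleneck 4, flow now 4.
Augment Well→M4→P4→Ref: bottleneck 2, flow now 6.
Augment Well→M2→P4→Ref: bottleneck 3, flow now 9.
No augmenting path remains; maximum flow = 9.
In the residual graph, reachable from Well: {Well, M2}.
Min-cut edges: Well→P3 (4), Well→M4 (2), M2→P4 (3); capacity 4 + 2 + 3 = 9.
This cut is saturated, so no flow can exceed 9.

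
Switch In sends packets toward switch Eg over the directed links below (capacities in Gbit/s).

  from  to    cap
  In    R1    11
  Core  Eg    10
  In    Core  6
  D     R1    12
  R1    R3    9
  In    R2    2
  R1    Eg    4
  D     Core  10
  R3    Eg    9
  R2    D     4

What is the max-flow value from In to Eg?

19

Augment In→R1→Eg: bottleneck 4, flow now 4.
Augment In→Core→Eg: bottleneck 6, flow now 10.
Augment In→R1→R3→Eg: bottleneck 7, flow now 17.
Augment In→R2→D→Core→Eg: bottleneck 2, flow now 19.
No augmenting path remains; maximum flow = 19.
In the residual graph, reachable from In: {In}.
Min-cut edges: In→R2 (2), In→R1 (11), In→Core (6); capacity 2 + 11 + 6 = 19.
This cut is saturated, so no flow can exceed 19.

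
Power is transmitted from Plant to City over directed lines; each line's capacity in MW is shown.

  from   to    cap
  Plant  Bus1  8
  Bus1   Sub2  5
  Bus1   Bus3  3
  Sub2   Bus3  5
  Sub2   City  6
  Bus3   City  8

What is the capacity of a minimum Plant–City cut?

Augment Plant→Bus1→Sub2→City: bottleneck 5, flow now 5.
Augment Plant→Bus1→Bus3→City: bottleneck 3, flow now 8.
No augmenting path remains; maximum flow = 8.
By max-flow min-cut, the minimum cut capacity equals the max flow.
In the residual graph, reachable from Plant: {Plant}.
Min-cut edges: Plant→Bus1 (8); capacity 8 = 8.

8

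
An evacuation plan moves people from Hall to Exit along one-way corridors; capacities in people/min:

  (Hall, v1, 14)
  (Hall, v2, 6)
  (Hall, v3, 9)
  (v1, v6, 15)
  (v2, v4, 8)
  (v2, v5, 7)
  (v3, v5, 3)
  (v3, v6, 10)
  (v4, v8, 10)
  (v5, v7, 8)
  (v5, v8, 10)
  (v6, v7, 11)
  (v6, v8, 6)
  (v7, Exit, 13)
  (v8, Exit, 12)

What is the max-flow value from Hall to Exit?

25

Augment Hall→v1→v6→v7→Exit: bottleneck 11, flow now 11.
Augment Hall→v1→v6→v8→Exit: bottleneck 3, flow now 14.
Augment Hall→v2→v4→v8→Exit: bottleneck 6, flow now 20.
Augment Hall→v3→v5→v7→Exit: bottleneck 2, flow now 22.
Augment Hall→v3→v5→v8→Exit: bottleneck 1, flow now 23.
Augment Hall→v3→v6→v8→Exit: bottleneck 2, flow now 25.
No augmenting path remains; maximum flow = 25.
In the residual graph, reachable from Hall: {Hall, v1, v2, v3, v4, v5, v6, v7, v8}.
Min-cut edges: v7→Exit (13), v8→Exit (12); capacity 13 + 12 = 25.
This cut is saturated, so no flow can exceed 25.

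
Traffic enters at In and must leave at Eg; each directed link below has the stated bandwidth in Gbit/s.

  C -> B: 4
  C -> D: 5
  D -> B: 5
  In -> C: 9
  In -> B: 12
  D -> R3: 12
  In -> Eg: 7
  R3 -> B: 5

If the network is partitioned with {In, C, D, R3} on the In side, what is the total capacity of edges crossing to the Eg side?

Edges leaving {In, C, D, R3}: In→B (12), In→Eg (7), C→B (4), D→B (5), R3→B (5).
Cut capacity = 12 + 7 + 4 + 5 + 5 = 33.

33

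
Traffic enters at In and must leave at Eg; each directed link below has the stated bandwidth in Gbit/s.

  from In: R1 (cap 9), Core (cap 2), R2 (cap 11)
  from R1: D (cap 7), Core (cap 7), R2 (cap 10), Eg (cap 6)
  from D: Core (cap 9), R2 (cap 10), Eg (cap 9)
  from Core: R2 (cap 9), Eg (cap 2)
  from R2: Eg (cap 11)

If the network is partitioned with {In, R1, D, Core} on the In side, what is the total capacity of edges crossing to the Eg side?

Edges leaving {In, R1, D, Core}: In→R2 (11), R1→R2 (10), R1→Eg (6), D→R2 (10), D→Eg (9), Core→R2 (9), Core→Eg (2).
Cut capacity = 11 + 10 + 6 + 10 + 9 + 9 + 2 = 57.

57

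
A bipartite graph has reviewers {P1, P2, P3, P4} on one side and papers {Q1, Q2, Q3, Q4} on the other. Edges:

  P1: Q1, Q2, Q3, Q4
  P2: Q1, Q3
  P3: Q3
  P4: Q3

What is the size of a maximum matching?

3

Unit-capacity flow: source→left, listed edges, right→sink; max matching = max flow.
Augmenting path P1→Q1 (+1); matched 1.
Augmenting path P2→Q3 (+1); matched 2.
Augmenting path P3→Q3→P2→Q1→P1→Q2 (+1); matched 3.
No augmenting path remains; maximum matching = 3.
König certificate: {P1, P2, Q3} is a vertex cover of size 3 (every listed pair touches it), so no matching can be larger.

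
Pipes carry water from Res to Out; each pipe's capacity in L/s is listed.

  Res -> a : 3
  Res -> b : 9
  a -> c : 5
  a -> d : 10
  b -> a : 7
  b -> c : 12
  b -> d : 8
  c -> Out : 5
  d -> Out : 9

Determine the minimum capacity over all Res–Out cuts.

Augment Res→a→c→Out: bottleneck 3, flow now 3.
Augment Res→b→c→Out: bottleneck 2, flow now 5.
Augment Res→b→d→Out: bottleneck 7, flow now 12.
No augmenting path remains; maximum flow = 12.
By max-flow min-cut, the minimum cut capacity equals the max flow.
In the residual graph, reachable from Res: {Res}.
Min-cut edges: Res→a (3), Res→b (9); capacity 3 + 9 = 12.

12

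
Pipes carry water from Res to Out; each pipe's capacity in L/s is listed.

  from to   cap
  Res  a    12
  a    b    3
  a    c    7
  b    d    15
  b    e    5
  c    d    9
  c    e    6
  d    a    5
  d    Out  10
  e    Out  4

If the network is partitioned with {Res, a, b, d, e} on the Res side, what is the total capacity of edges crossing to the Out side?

Edges leaving {Res, a, b, d, e}: a→c (7), d→Out (10), e→Out (4).
Cut capacity = 7 + 10 + 4 = 21.

21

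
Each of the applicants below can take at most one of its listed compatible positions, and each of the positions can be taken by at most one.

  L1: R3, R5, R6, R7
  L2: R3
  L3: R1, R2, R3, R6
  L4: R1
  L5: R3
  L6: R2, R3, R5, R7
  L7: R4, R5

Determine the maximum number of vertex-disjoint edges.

6

Unit-capacity flow: source→left, listed edges, right→sink; max matching = max flow.
Augmenting path L1→R3 (+1); matched 1.
Augmenting path L3→R1 (+1); matched 2.
Augmenting path L6→R2 (+1); matched 3.
Augmenting path L7→R4 (+1); matched 4.
Augmenting path L2→R3→L1→R5 (+1); matched 5.
Augmenting path L4→R1→L3→R6 (+1); matched 6.
No augmenting path remains; maximum matching = 6.
König certificate: {L1, L3, L4, L6, L7, R3} is a vertex cover of size 6 (every listed pair touches it), so no matching can be larger.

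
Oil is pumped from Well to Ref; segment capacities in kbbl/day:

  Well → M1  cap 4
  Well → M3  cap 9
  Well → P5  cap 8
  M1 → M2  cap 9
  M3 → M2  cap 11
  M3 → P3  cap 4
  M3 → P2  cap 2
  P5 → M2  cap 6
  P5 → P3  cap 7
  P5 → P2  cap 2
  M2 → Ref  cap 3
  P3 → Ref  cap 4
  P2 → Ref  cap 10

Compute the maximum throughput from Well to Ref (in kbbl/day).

Augment Well→M1→M2→Ref: bottleneck 3, flow now 3.
Augment Well→M3→P3→Ref: bottleneck 4, flow now 7.
Augment Well→M3→P2→Ref: bottleneck 2, flow now 9.
Augment Well→P5→P2→Ref: bottleneck 2, flow now 11.
No augmenting path remains; maximum flow = 11.
In the residual graph, reachable from Well: {Well, M1, M3, P5, M2, P3}.
Min-cut edges: M3→P2 (2), P5→P2 (2), M2→Ref (3), P3→Ref (4); capacity 2 + 2 + 3 + 4 = 11.
This cut is saturated, so no flow can exceed 11.

11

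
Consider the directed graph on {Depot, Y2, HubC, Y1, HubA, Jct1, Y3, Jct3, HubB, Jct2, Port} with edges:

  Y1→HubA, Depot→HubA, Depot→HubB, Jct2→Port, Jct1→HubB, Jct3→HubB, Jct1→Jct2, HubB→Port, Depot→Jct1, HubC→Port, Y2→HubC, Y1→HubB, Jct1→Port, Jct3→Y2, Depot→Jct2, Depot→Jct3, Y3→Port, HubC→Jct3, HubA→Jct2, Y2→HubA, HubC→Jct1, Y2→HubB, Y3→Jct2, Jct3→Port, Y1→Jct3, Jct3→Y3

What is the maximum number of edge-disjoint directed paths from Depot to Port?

Assign every edge capacity 1; by Menger, the answer equals the max flow.
Path Depot→Jct1→Port (+1); total 1.
Path Depot→Jct3→Port (+1); total 2.
Path Depot→HubB→Port (+1); total 3.
Path Depot→Jct2→Port (+1); total 4.
No residual Depot→Port path; max flow = 4.
Certifying cut of size 4: {Depot→HubB, Depot→Jct1, Depot→Jct3, Jct2→Port}.

4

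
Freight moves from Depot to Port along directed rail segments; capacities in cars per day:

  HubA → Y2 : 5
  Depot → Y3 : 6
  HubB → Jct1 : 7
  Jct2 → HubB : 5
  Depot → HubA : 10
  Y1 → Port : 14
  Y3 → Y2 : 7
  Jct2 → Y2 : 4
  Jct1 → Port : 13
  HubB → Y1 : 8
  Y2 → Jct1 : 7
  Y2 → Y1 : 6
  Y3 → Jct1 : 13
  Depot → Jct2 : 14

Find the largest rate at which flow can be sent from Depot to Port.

Augment Depot→Y3→Jct1→Port: bottleneck 6, flow now 6.
Augment Depot→HubA→Y2→Y1→Port: bottleneck 5, flow now 11.
Augment Depot→Jct2→Y2→Y1→Port: bottleneck 1, flow now 12.
Augment Depot→Jct2→Y2→Jct1→Port: bottleneck 3, flow now 15.
Augment Depot→Jct2→HubB→Y1→Port: bottleneck 5, flow now 20.
No augmenting path remains; maximum flow = 20.
In the residual graph, reachable from Depot: {Depot, HubA, Jct2}.
Min-cut edges: Depot→Y3 (6), HubA→Y2 (5), Jct2→Y2 (4), Jct2→HubB (5); capacity 6 + 5 + 4 + 5 = 20.
This cut is saturated, so no flow can exceed 20.

20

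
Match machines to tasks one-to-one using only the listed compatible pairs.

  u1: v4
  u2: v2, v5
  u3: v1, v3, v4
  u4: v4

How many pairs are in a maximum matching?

Unit-capacity flow: source→left, listed edges, right→sink; max matching = max flow.
Augmenting path u1→v4 (+1); matched 1.
Augmenting path u2→v2 (+1); matched 2.
Augmenting path u3→v1 (+1); matched 3.
No augmenting path remains; maximum matching = 3.
König certificate: {u2, u3, v4} is a vertex cover of size 3 (every listed pair touches it), so no matching can be larger.

3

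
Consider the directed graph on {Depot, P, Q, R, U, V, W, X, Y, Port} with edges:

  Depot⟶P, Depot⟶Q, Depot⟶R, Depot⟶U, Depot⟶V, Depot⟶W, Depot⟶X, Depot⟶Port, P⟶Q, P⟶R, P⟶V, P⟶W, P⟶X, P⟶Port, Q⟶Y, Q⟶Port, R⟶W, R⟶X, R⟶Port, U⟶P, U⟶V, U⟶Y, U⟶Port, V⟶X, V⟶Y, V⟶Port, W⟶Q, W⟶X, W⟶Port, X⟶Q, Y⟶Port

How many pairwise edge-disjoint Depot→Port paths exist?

Assign every edge capacity 1; by Menger, the answer equals the max flow.
Path Depot→Port (+1); total 1.
Path Depot→P→Port (+1); total 2.
Path Depot→Q→Port (+1); total 3.
Path Depot→R→Port (+1); total 4.
Path Depot→U→Port (+1); total 5.
Path Depot→V→Port (+1); total 6.
Path Depot→W→Port (+1); total 7.
Path Depot→X→Q→Y→Port (+1); total 8.
No residual Depot→Port path; max flow = 8.
Certifying cut of size 8: {Depot→P, Depot→Port, Depot→Q, Depot→R, Depot→U, Depot→V, Depot→W, Depot→X}.

8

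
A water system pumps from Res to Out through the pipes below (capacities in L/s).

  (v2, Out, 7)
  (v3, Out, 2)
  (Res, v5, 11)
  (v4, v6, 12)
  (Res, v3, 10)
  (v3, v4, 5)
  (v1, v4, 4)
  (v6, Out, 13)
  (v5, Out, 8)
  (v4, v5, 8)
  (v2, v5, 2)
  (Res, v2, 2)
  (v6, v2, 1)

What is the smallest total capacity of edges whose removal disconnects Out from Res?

Augment Res→v2→Out: bottleneck 2, flow now 2.
Augment Res→v3→Out: bottleneck 2, flow now 4.
Augment Res→v5→Out: bottleneck 8, flow now 12.
Augment Res→v3→v4→v6→Out: bottleneck 5, flow now 17.
No augmenting path remains; maximum flow = 17.
By max-flow min-cut, the minimum cut capacity equals the max flow.
In the residual graph, reachable from Res: {Res, v3, v5}.
Min-cut edges: Res→v2 (2), v3→v4 (5), v3→Out (2), v5→Out (8); capacity 2 + 5 + 2 + 8 = 17.

17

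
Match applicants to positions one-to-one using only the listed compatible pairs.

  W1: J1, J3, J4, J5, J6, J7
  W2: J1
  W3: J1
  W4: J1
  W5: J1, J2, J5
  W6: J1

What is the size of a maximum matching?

Unit-capacity flow: source→left, listed edges, right→sink; max matching = max flow.
Augmenting path W1→J1 (+1); matched 1.
Augmenting path W5→J2 (+1); matched 2.
Augmenting path W2→J1→W1→J3 (+1); matched 3.
No augmenting path remains; maximum matching = 3.
König certificate: {W1, W5, J1} is a vertex cover of size 3 (every listed pair touches it), so no matching can be larger.

3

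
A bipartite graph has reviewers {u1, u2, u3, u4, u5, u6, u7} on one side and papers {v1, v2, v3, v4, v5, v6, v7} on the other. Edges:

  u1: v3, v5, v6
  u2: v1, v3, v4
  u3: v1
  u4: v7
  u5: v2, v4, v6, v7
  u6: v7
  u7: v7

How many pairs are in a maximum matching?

Unit-capacity flow: source→left, listed edges, right→sink; max matching = max flow.
Augmenting path u1→v3 (+1); matched 1.
Augmenting path u2→v1 (+1); matched 2.
Augmenting path u4→v7 (+1); matched 3.
Augmenting path u5→v2 (+1); matched 4.
Augmenting path u3→v1→u2→v4 (+1); matched 5.
No augmenting path remains; maximum matching = 5.
König certificate: {u1, u2, u3, u5, v7} is a vertex cover of size 5 (every listed pair touches it), so no matching can be larger.

5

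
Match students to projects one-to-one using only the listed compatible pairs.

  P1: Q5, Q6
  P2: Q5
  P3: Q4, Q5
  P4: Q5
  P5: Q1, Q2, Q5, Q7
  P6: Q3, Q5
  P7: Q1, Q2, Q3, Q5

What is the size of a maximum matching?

Unit-capacity flow: source→left, listed edges, right→sink; max matching = max flow.
Augmenting path P1→Q5 (+1); matched 1.
Augmenting path P3→Q4 (+1); matched 2.
Augmenting path P5→Q1 (+1); matched 3.
Augmenting path P6→Q3 (+1); matched 4.
Augmenting path P7→Q2 (+1); matched 5.
Augmenting path P2→Q5→P1→Q6 (+1); matched 6.
No augmenting path remains; maximum matching = 6.
König certificate: {P1, P3, P5, P6, P7, Q5} is a vertex cover of size 6 (every listed pair touches it), so no matching can be larger.

6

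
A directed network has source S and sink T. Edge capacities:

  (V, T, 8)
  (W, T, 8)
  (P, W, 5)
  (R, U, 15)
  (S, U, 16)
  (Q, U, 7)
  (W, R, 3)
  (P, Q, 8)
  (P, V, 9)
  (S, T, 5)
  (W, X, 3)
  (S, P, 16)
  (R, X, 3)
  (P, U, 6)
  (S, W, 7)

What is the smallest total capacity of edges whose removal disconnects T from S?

Augment S→T: bottleneck 5, flow now 5.
Augment S→W→T: bottleneck 7, flow now 12.
Augment S→P→V→T: bottleneck 8, flow now 20.
Augment S→P→W→T: bottleneck 1, flow now 21.
No augmenting path remains; maximum flow = 21.
By max-flow min-cut, the minimum cut capacity equals the max flow.
In the residual graph, reachable from S: {S, P, Q, R, U, V, W, X}.
Min-cut edges: S→T (5), V→T (8), W→T (8); capacity 5 + 8 + 8 = 21.

21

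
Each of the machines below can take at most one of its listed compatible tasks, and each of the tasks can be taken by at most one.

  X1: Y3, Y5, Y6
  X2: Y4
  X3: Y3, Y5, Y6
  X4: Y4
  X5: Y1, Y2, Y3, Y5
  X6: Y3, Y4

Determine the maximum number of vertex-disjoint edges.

5

Unit-capacity flow: source→left, listed edges, right→sink; max matching = max flow.
Augmenting path X1→Y3 (+1); matched 1.
Augmenting path X2→Y4 (+1); matched 2.
Augmenting path X3→Y5 (+1); matched 3.
Augmenting path X5→Y1 (+1); matched 4.
Augmenting path X6→Y3→X1→Y6 (+1); matched 5.
No augmenting path remains; maximum matching = 5.
König certificate: {X1, X3, X5, X6, Y4} is a vertex cover of size 5 (every listed pair touches it), so no matching can be larger.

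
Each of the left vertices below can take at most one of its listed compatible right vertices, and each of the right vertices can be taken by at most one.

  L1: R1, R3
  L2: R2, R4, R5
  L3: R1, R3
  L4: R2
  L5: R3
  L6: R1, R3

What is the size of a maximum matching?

4

Unit-capacity flow: source→left, listed edges, right→sink; max matching = max flow.
Augmenting path L1→R1 (+1); matched 1.
Augmenting path L2→R2 (+1); matched 2.
Augmenting path L3→R3 (+1); matched 3.
Augmenting path L4→R2→L2→R4 (+1); matched 4.
No augmenting path remains; maximum matching = 4.
König certificate: {L2, L4, R1, R3} is a vertex cover of size 4 (every listed pair touches it), so no matching can be larger.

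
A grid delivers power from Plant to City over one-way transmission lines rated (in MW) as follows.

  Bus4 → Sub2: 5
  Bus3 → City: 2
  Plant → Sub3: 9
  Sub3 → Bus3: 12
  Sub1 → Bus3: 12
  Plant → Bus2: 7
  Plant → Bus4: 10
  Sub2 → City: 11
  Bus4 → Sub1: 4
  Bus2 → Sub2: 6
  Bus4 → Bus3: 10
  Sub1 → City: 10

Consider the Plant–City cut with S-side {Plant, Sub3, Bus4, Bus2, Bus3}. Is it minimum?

Yes — it is a minimum cut (capacity 17).

Given cut capacity: 4 + 5 + 6 + 2 = 17.
Augment Plant→Sub3→Bus3→City: bottleneck 2, flow now 2.
Augment Plant→Bus4→Sub1→City: bottleneck 4, flow now 6.
Augment Plant→Bus4→Sub2→City: bottleneck 5, flow now 11.
Augment Plant→Bus2→Sub2→City: bottleneck 6, flow now 17.
No augmenting path remains; maximum flow = 17.
Cut capacity 17 equals the max flow, so it is a minimum cut.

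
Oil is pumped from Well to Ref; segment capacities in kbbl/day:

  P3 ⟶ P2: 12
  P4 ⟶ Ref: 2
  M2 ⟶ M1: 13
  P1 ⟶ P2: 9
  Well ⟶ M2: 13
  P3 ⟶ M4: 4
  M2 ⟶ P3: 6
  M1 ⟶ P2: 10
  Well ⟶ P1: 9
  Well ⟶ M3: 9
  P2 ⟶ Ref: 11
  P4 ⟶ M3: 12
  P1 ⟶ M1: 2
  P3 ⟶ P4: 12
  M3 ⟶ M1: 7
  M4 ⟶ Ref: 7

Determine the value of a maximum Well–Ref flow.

17

Augment Well→P1→P2→Ref: bottleneck 9, flow now 9.
Augment Well→M2→M1→P2→Ref: bottleneck 2, flow now 11.
Augment Well→M2→P3→M4→Ref: bottleneck 4, flow now 15.
Augment Well→M2→P3→P4→Ref: bottleneck 2, flow now 17.
No augmenting path remains; maximum flow = 17.
In the residual graph, reachable from Well: {Well, M2, M3, P1, M1, P2}.
Min-cut edges: M2→P3 (6), P2→Ref (11); capacity 6 + 11 = 17.
This cut is saturated, so no flow can exceed 17.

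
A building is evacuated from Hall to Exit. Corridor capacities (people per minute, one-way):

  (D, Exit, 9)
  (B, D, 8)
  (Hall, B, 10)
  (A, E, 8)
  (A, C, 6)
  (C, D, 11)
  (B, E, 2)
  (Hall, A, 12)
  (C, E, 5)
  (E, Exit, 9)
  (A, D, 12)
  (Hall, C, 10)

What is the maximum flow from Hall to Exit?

Augment Hall→A→D→Exit: bottleneck 9, flow now 9.
Augment Hall→A→E→Exit: bottleneck 3, flow now 12.
Augment Hall→B→E→Exit: bottleneck 2, flow now 14.
Augment Hall→C→E→Exit: bottleneck 4, flow now 18.
No augmenting path remains; maximum flow = 18.
In the residual graph, reachable from Hall: {Hall, A, B, C, D, E}.
Min-cut edges: D→Exit (9), E→Exit (9); capacity 9 + 9 = 18.
This cut is saturated, so no flow can exceed 18.

18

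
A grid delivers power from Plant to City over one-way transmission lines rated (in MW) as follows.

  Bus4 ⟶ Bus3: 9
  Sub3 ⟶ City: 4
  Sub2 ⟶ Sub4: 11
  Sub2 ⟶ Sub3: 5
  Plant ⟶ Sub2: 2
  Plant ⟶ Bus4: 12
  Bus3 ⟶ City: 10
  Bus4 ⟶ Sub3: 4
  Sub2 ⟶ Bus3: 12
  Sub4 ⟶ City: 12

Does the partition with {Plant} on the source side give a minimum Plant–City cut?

Given cut capacity: 12 + 2 = 14.
Augment Plant→Bus4→Sub3→City: bottleneck 4, flow now 4.
Augment Plant→Bus4→Bus3→City: bottleneck 8, flow now 12.
Augment Plant→Sub2→Sub4→City: bottleneck 2, flow now 14.
No augmenting path remains; maximum flow = 14.
Cut capacity 14 equals the max flow, so it is a minimum cut.

Yes — it is a minimum cut (capacity 14).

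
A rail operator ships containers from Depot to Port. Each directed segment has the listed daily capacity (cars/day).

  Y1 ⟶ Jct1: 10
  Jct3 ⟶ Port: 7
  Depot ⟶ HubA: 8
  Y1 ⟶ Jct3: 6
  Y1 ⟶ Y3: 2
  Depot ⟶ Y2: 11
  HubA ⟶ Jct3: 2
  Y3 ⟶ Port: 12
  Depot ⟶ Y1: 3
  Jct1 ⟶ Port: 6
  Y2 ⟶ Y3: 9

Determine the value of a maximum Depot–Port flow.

Augment Depot→Y1→Y3→Port: bottleneck 2, flow now 2.
Augment Depot→Y1→Jct1→Port: bottleneck 1, flow now 3.
Augment Depot→Y2→Y3→Port: bottleneck 9, flow now 12.
Augment Depot→HubA→Jct3→Port: bottleneck 2, flow now 14.
No augmenting path remains; maximum flow = 14.
In the residual graph, reachable from Depot: {Depot, Y2, HubA}.
Min-cut edges: Depot→Y1 (3), Y2→Y3 (9), HubA→Jct3 (2); capacity 3 + 9 + 2 = 14.
This cut is saturated, so no flow can exceed 14.

14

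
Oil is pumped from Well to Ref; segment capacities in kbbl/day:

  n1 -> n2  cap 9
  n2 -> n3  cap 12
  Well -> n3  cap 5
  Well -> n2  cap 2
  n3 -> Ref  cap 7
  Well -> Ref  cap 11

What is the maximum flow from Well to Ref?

18

Augment Well→Ref: bottleneck 11, flow now 11.
Augment Well→n3→Ref: bottleneck 5, flow now 16.
Augment Well→n2→n3→Ref: bottleneck 2, flow now 18.
No augmenting path remains; maximum flow = 18.
In the residual graph, reachable from Well: {Well}.
Min-cut edges: Well→n2 (2), Well→n3 (5), Well→Ref (11); capacity 2 + 5 + 11 = 18.
This cut is saturated, so no flow can exceed 18.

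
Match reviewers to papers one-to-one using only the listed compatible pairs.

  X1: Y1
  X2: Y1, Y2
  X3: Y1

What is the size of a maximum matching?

2

Unit-capacity flow: source→left, listed edges, right→sink; max matching = max flow.
Augmenting path X1→Y1 (+1); matched 1.
Augmenting path X2→Y2 (+1); matched 2.
No augmenting path remains; maximum matching = 2.
König certificate: {X2, Y1} is a vertex cover of size 2 (every listed pair touches it), so no matching can be larger.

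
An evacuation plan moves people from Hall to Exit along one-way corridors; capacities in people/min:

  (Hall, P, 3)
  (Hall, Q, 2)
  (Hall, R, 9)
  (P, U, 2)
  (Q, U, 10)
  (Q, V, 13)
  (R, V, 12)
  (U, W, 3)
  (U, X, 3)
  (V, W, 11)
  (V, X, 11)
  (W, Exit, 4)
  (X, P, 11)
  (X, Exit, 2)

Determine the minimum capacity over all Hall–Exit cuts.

6

Augment Hall→P→U→W→Exit: bottleneck 2, flow now 2.
Augment Hall→Q→U→W→Exit: bottleneck 1, flow now 3.
Augment Hall→Q→U→X→Exit: bottleneck 1, flow now 4.
Augment Hall→R→V→W→Exit: bottleneck 1, flow now 5.
Augment Hall→R→V→X→Exit: bottleneck 1, flow now 6.
No augmenting path remains; maximum flow = 6.
By max-flow min-cut, the minimum cut capacity equals the max flow.
In the residual graph, reachable from Hall: {Hall, P, Q, R, U, V, W, X}.
Min-cut edges: W→Exit (4), X→Exit (2); capacity 4 + 2 = 6.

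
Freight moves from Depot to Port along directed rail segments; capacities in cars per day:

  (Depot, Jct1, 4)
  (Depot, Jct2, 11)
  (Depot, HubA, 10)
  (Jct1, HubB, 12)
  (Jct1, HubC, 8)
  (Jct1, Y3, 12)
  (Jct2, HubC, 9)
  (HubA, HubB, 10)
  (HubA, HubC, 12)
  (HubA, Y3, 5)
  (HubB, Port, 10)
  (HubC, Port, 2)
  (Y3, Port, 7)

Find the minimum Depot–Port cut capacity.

Augment Depot→Jct1→HubB→Port: bottleneck 4, flow now 4.
Augment Depot→Jct2→HubC→Port: bottleneck 2, flow now 6.
Augment Depot→HubA→HubB→Port: bottleneck 6, flow now 12.
Augment Depot→HubA→Y3→Port: bottleneck 4, flow now 16.
No augmenting path remains; maximum flow = 16.
By max-flow min-cut, the minimum cut capacity equals the max flow.
In the residual graph, reachable from Depot: {Depot, Jct2, HubC}.
Min-cut edges: Depot→Jct1 (4), Depot→HubA (10), HubC→Port (2); capacity 4 + 10 + 2 = 16.

16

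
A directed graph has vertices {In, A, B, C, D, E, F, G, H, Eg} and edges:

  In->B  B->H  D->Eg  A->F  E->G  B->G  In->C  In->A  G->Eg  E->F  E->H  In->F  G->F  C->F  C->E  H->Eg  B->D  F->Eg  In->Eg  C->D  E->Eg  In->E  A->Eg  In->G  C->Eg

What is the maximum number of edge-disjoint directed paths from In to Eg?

Assign every edge capacity 1; by Menger, the answer equals the max flow.
Path In→Eg (+1); total 1.
Path In→A→Eg (+1); total 2.
Path In→C→Eg (+1); total 3.
Path In→E→Eg (+1); total 4.
Path In→F→Eg (+1); total 5.
Path In→G→Eg (+1); total 6.
Path In→B→D→Eg (+1); total 7.
No residual In→Eg path; max flow = 7.
Certifying cut of size 7: {In→A, In→B, In→C, In→E, In→Eg, In→F, In→G}.

7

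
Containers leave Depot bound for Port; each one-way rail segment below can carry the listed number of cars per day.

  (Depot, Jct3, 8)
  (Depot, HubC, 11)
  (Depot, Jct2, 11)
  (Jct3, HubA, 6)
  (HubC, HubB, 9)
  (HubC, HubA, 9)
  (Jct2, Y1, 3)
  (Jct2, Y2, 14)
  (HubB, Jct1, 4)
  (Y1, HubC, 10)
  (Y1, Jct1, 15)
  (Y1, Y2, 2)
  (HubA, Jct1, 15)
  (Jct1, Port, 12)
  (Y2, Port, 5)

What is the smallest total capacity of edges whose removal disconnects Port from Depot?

17

Augment Depot→Jct2→Y2→Port: bottleneck 5, flow now 5.
Augment Depot→Jct3→HubA→Jct1→Port: bottleneck 6, flow now 11.
Augment Depot→HubC→HubB→Jct1→Port: bottleneck 4, flow now 15.
Augment Depot→HubC→HubA→Jct1→Port: bottleneck 2, flow now 17.
No augmenting path remains; maximum flow = 17.
By max-flow min-cut, the minimum cut capacity equals the max flow.
In the residual graph, reachable from Depot: {Depot, Jct3, HubC, Jct2, HubB, Y1, HubA, Jct1, Y2}.
Min-cut edges: Jct1→Port (12), Y2→Port (5); capacity 12 + 5 = 17.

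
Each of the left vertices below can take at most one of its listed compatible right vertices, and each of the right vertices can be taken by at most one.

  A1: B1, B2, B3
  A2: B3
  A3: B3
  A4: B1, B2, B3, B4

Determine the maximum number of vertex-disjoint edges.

Unit-capacity flow: source→left, listed edges, right→sink; max matching = max flow.
Augmenting path A1→B1 (+1); matched 1.
Augmenting path A2→B3 (+1); matched 2.
Augmenting path A4→B2 (+1); matched 3.
No augmenting path remains; maximum matching = 3.
König certificate: {A1, A4, B3} is a vertex cover of size 3 (every listed pair touches it), so no matching can be larger.

3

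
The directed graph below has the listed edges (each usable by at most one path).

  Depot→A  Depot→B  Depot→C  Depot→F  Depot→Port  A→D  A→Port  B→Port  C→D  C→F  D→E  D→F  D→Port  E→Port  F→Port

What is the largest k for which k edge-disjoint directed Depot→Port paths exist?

5

Assign every edge capacity 1; by Menger, the answer equals the max flow.
Path Depot→Port (+1); total 1.
Path Depot→A→Port (+1); total 2.
Path Depot→B→Port (+1); total 3.
Path Depot→F→Port (+1); total 4.
Path Depot→C→D→Port (+1); total 5.
No residual Depot→Port path; max flow = 5.
Certifying cut of size 5: {Depot→A, Depot→B, Depot→C, Depot→F, Depot→Port}.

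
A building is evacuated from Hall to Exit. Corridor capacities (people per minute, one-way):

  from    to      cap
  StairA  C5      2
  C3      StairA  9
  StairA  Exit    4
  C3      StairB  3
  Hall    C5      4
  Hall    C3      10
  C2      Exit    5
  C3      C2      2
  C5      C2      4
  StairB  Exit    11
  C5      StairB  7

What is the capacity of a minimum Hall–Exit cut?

14

Augment Hall→C5→StairB→Exit: bottleneck 4, flow now 4.
Augment Hall→C3→StairB→Exit: bottleneck 3, flow now 7.
Augment Hall→C3→C2→Exit: bottleneck 2, flow now 9.
Augment Hall→C3→StairA→Exit: bottleneck 4, flow now 13.
Augment Hall→C3→StairA→C5→StairB→Exit: bottleneck 1, flow now 14.
No augmenting path remains; maximum flow = 14.
By max-flow min-cut, the minimum cut capacity equals the max flow.
In the residual graph, reachable from Hall: {Hall}.
Min-cut edges: Hall→C5 (4), Hall→C3 (10); capacity 4 + 10 = 14.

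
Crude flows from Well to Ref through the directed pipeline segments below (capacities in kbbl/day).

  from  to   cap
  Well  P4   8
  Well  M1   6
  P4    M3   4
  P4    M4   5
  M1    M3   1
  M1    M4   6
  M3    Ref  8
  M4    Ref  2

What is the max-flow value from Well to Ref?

7

Augment Well→P4→M3→Ref: bottleneck 4, flow now 4.
Augment Well→P4→M4→Ref: bottleneck 2, flow now 6.
Augment Well→M1→M3→Ref: bottleneck 1, flow now 7.
No augmenting path remains; maximum flow = 7.
In the residual graph, reachable from Well: {Well, P4, M1, M4}.
Min-cut edges: P4→M3 (4), M1→M3 (1), M4→Ref (2); capacity 4 + 1 + 2 = 7.
This cut is saturated, so no flow can exceed 7.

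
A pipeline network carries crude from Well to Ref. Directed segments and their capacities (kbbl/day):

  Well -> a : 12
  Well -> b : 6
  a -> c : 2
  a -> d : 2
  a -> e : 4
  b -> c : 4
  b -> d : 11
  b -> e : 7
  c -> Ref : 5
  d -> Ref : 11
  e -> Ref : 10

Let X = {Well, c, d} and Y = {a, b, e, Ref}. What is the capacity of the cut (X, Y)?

Edges leaving {Well, c, d}: Well→a (12), Well→b (6), c→Ref (5), d→Ref (11).
Cut capacity = 12 + 6 + 5 + 11 = 34.

34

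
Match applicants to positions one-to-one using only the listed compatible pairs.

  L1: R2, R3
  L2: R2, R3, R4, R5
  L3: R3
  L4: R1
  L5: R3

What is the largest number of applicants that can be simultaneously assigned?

4

Unit-capacity flow: source→left, listed edges, right→sink; max matching = max flow.
Augmenting path L1→R2 (+1); matched 1.
Augmenting path L2→R3 (+1); matched 2.
Augmenting path L4→R1 (+1); matched 3.
Augmenting path L3→R3→L2→R4 (+1); matched 4.
No augmenting path remains; maximum matching = 4.
König certificate: {L1, L2, L4, R3} is a vertex cover of size 4 (every listed pair touches it), so no matching can be larger.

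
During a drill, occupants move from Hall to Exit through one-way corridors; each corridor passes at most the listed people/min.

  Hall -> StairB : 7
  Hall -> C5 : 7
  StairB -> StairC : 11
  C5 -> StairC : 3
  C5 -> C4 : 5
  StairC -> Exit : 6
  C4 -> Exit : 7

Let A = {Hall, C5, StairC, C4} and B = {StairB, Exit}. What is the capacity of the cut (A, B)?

Edges leaving {Hall, C5, StairC, C4}: Hall→StairB (7), StairC→Exit (6), C4→Exit (7).
Cut capacity = 7 + 6 + 7 = 20.

20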